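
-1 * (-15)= 15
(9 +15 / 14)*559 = 78819 / 14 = 5629.93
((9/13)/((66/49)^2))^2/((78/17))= 98001617/3087962592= 0.03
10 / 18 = 5 / 9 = 0.56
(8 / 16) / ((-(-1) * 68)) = 1 / 136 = 0.01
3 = 3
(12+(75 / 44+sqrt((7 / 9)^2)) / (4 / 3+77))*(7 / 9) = 2612561 / 279180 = 9.36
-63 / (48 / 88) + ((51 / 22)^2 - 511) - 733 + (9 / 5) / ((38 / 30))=-12439475 / 9196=-1352.70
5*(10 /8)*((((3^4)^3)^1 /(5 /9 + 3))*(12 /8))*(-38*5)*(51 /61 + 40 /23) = -123126177353625 /179584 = -685618860.00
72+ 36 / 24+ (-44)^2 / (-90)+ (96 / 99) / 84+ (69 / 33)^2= 56.37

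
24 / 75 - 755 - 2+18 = -18467 / 25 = -738.68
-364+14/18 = -3269/9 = -363.22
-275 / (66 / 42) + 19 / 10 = -1731 / 10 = -173.10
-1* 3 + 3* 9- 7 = 17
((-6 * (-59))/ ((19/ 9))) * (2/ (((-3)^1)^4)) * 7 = 1652/ 57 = 28.98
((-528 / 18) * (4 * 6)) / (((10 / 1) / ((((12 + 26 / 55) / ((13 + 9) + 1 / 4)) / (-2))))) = 43904 / 2225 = 19.73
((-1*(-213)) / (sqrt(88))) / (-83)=-213*sqrt(22) / 3652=-0.27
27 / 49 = 0.55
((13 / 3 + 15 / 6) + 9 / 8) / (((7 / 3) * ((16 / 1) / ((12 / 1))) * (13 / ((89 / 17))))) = 50997 / 49504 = 1.03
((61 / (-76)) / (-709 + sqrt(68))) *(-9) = -389241 / 38198588-549 *sqrt(17) / 19099294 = -0.01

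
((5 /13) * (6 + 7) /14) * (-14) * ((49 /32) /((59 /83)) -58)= 527185 /1888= 279.23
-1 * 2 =-2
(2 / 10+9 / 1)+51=301 / 5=60.20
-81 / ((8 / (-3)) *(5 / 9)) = 2187 / 40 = 54.68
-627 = -627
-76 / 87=-0.87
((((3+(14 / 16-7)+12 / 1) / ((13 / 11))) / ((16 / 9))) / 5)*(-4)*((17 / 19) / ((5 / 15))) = -358479 / 39520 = -9.07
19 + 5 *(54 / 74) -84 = -2270 / 37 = -61.35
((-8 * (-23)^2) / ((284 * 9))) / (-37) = 1058 / 23643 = 0.04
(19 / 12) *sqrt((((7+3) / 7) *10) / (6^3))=95 *sqrt(42) / 1512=0.41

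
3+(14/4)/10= 67/20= 3.35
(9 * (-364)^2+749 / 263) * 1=313618781 / 263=1192466.85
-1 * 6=-6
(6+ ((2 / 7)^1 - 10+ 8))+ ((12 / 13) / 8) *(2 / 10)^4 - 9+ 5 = 32521 / 113750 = 0.29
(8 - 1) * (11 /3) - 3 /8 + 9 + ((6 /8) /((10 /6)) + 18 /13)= 56357 /1560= 36.13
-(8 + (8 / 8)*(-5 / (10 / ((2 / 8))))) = -63 / 8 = -7.88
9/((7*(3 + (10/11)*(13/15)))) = 297/875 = 0.34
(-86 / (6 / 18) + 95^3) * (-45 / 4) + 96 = -38569881 / 4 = -9642470.25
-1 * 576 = -576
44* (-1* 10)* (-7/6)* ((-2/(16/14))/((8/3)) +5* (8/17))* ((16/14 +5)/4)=2182895/1632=1337.56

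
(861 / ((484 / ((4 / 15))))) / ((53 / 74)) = 21238 / 32065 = 0.66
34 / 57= 0.60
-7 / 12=-0.58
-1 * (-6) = 6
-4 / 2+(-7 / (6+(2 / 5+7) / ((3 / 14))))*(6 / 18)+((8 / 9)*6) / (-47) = -186119 / 85728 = -2.17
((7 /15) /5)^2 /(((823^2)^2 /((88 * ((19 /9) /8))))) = 10241 /23225462820950625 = 0.00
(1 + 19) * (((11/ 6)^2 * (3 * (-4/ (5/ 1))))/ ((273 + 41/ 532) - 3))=-257488/ 431043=-0.60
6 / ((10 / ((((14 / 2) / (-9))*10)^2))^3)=235298000 / 177147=1328.26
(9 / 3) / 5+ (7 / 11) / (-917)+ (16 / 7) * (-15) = -33.69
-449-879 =-1328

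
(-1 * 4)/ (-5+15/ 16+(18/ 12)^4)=-4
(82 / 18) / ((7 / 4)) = 164 / 63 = 2.60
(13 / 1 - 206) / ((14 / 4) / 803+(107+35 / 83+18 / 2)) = -25726514 / 15519359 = -1.66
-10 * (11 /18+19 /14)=-1240 /63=-19.68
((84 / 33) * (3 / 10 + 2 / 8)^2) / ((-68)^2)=77 / 462400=0.00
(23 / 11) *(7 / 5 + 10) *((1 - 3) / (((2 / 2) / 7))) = -18354 / 55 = -333.71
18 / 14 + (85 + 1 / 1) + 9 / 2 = 1285 / 14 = 91.79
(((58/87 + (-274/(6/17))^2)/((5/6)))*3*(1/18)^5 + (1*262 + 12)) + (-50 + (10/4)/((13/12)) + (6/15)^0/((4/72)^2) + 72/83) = 2815253017073/5097109680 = 552.32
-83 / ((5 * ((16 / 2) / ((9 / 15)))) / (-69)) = 17181 / 200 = 85.90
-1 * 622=-622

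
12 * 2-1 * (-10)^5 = 100024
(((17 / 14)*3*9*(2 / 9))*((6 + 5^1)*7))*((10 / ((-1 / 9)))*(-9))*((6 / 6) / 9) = 50490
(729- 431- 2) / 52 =74 / 13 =5.69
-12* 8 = -96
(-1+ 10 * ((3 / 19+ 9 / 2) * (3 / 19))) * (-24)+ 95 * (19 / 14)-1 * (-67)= 219439 / 5054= 43.42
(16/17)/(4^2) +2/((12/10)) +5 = 343/51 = 6.73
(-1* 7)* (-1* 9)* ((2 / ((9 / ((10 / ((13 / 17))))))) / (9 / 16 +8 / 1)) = 38080 / 1781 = 21.38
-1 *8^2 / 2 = -32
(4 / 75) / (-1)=-4 / 75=-0.05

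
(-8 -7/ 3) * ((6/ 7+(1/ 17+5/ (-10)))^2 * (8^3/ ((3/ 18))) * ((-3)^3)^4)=-41335872120576/ 14161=-2918993864.88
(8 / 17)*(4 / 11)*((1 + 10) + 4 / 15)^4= 26103383072 / 9466875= 2757.34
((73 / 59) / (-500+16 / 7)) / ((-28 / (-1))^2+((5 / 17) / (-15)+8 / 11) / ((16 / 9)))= -0.00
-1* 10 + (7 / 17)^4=-832809 / 83521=-9.97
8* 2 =16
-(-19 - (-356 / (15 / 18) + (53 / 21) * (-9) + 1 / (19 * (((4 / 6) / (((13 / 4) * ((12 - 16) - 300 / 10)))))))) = -1169437 / 2660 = -439.64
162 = 162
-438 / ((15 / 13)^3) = -320762 / 1125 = -285.12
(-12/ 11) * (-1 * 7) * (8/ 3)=224/ 11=20.36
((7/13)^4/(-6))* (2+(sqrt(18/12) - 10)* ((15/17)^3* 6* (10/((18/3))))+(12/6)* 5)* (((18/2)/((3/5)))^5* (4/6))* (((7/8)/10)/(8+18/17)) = 705358276875/181590838 - 683722265625* sqrt(6)/2905453408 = 3307.90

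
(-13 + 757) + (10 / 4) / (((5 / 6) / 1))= 747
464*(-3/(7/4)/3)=-1856/7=-265.14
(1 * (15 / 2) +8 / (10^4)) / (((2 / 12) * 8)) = 3516 / 625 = 5.63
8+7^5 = 16815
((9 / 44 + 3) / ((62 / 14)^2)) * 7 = 48363 / 42284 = 1.14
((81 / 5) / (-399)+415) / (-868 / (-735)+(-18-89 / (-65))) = -10761972 / 400691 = -26.86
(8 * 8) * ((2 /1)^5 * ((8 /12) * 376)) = 1540096 /3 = 513365.33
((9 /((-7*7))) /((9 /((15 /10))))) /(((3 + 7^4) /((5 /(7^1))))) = -15 /1649144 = -0.00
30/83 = 0.36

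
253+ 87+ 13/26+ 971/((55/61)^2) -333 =7271557/6050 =1201.91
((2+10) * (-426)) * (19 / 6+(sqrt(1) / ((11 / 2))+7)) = -581916 / 11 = -52901.45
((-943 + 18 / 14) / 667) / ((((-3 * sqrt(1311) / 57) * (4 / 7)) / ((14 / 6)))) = 11536 * sqrt(1311) / 138069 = 3.03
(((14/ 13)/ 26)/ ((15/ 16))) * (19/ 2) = 1064/ 2535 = 0.42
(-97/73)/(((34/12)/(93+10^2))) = -112326/1241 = -90.51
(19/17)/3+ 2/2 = 70/51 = 1.37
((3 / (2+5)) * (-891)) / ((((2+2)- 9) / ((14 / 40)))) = 2673 / 100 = 26.73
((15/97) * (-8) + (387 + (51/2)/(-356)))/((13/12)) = 356.02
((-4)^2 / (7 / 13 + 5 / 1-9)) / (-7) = 208 / 315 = 0.66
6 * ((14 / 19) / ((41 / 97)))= 10.46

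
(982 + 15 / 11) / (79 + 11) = 10.93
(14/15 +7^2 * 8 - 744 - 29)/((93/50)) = -57010/279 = -204.34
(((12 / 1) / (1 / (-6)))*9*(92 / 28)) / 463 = -14904 / 3241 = -4.60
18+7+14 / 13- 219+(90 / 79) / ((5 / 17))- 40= -235234 / 1027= -229.05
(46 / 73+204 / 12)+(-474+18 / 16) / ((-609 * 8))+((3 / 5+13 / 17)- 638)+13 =-48845499399 / 80615360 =-605.91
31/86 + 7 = 633/86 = 7.36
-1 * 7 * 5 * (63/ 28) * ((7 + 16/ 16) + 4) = -945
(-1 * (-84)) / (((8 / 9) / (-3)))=-567 / 2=-283.50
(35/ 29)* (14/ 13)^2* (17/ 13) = 116620/ 63713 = 1.83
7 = 7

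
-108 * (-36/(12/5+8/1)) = 4860/13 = 373.85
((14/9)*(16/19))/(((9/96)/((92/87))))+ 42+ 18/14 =58.06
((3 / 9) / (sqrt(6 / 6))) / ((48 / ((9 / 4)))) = 1 / 64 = 0.02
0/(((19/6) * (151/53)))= 0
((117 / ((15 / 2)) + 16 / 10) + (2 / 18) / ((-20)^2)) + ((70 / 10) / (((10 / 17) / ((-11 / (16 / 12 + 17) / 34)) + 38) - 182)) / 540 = 588247 / 34200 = 17.20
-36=-36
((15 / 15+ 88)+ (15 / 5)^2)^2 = 9604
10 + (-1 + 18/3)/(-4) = 35/4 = 8.75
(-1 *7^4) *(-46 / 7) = 15778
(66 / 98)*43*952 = 192984 / 7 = 27569.14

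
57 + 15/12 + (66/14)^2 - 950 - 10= -172387/196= -879.53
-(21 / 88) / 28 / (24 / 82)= -41 / 1408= -0.03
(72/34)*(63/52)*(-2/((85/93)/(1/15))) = -35154/93925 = -0.37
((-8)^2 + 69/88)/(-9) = -5701/792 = -7.20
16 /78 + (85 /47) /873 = 110521 /533403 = 0.21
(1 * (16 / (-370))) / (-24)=1 / 555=0.00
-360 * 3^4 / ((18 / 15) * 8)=-6075 / 2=-3037.50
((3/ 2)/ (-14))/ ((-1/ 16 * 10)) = 6/ 35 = 0.17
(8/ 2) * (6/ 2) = 12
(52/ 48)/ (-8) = -13/ 96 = -0.14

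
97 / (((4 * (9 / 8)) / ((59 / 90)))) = 5723 / 405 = 14.13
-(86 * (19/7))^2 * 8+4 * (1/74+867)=-784019394/1813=-432443.13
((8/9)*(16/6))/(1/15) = 320/9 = 35.56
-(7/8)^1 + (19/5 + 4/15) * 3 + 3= 573/40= 14.32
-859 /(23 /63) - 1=-54140 /23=-2353.91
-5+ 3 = -2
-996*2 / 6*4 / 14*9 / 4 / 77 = -1494 / 539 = -2.77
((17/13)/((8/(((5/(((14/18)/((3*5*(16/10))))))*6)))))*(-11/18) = -8415/91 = -92.47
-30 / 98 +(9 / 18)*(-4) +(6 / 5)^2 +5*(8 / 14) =2439 / 1225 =1.99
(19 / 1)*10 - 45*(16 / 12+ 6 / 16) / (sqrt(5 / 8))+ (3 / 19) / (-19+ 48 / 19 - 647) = 798379 / 4202 - 123*sqrt(10) / 4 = 92.76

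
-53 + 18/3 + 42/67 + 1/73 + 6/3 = -216962/4891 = -44.36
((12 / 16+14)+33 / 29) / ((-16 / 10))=-9215 / 928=-9.93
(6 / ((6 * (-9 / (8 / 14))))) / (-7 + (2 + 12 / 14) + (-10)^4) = -4 / 629739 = -0.00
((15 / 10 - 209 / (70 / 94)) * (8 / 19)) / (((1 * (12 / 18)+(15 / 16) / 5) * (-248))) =0.55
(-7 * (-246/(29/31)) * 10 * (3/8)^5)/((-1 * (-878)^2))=-32429565/183137370112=-0.00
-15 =-15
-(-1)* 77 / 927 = 77 / 927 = 0.08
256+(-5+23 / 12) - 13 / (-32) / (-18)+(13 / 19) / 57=52588283 / 207936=252.91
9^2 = 81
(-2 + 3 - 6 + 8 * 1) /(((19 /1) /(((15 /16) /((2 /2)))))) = 45 /304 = 0.15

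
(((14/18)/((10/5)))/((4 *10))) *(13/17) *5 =91/2448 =0.04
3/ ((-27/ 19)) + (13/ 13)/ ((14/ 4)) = -115/ 63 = -1.83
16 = 16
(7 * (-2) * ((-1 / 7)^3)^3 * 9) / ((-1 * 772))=-9 / 2225213186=-0.00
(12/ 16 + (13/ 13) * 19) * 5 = 395/ 4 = 98.75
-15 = -15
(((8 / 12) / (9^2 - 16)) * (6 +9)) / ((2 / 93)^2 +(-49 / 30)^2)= 1729800 / 30000893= 0.06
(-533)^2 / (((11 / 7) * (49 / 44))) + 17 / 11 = 12500035 / 77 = 162338.12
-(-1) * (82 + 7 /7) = 83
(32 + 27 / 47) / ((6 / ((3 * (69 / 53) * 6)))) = 316917 / 2491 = 127.22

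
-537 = -537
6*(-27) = -162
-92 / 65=-1.42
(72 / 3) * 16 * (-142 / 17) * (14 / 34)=-381696 / 289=-1320.75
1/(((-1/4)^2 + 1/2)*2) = 8/9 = 0.89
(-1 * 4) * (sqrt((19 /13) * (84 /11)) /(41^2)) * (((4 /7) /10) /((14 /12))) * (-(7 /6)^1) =16 * sqrt(57057) /8413405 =0.00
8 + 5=13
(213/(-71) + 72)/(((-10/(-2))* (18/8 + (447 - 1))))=276/8965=0.03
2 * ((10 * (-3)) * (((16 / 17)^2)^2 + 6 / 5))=-9945672 / 83521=-119.08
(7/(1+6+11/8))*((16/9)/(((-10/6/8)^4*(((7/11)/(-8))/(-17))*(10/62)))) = 218829422592/209375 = 1045155.45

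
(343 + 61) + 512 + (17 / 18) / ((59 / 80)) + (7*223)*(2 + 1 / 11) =24422329 / 5841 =4181.19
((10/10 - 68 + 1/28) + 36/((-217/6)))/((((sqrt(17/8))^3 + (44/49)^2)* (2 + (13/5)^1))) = 8356592527360/6275218086931 - 5505730843060* sqrt(34)/6275218086931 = -3.78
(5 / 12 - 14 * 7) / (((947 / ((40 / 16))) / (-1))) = 5855 / 22728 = 0.26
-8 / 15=-0.53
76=76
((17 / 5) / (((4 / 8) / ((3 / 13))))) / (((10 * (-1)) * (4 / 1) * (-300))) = 0.00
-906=-906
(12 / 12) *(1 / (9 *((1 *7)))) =1 / 63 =0.02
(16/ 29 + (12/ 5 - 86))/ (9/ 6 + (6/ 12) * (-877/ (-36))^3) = -1123663104/ 97826584645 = -0.01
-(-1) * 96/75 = 32/25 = 1.28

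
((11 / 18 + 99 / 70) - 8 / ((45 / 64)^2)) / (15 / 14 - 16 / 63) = -401332 / 23175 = -17.32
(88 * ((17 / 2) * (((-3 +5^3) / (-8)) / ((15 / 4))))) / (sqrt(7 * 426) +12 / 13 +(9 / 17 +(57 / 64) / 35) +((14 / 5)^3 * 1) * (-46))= 127065995929600000 * sqrt(2982) / 42345293986474622097 +128122430864263763200 / 42345293986474622097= 3.19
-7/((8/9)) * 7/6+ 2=-7.19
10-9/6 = 17/2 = 8.50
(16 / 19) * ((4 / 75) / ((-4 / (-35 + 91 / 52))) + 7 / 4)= 2632 / 1425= 1.85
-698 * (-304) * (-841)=-178453472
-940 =-940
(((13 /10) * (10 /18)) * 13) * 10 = 845 /9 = 93.89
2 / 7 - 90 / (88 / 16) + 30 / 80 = -9673 / 616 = -15.70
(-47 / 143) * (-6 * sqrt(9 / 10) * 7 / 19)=2961 * sqrt(10) / 13585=0.69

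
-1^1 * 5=-5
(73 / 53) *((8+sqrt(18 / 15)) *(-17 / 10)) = -4964 / 265 - 1241 *sqrt(30) / 2650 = -21.30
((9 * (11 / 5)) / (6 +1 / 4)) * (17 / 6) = 1122 / 125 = 8.98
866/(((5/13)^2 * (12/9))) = 219531/50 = 4390.62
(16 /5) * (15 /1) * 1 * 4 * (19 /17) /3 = 1216 /17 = 71.53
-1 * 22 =-22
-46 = -46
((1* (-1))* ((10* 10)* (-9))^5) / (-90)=-6561000000000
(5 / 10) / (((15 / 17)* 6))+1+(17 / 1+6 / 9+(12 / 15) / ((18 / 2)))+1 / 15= 227 / 12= 18.92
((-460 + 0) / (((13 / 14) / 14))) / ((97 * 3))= -90160 / 3783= -23.83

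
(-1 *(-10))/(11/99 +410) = 90/3691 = 0.02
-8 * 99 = -792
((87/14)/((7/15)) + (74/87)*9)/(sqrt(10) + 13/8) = -1033084/223097 + 635744*sqrt(10)/223097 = 4.38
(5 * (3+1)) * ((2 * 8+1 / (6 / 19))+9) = 1690 / 3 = 563.33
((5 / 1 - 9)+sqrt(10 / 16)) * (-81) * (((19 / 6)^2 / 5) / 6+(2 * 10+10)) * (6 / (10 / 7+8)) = 687981 / 110 - 687981 * sqrt(10) / 1760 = 5018.24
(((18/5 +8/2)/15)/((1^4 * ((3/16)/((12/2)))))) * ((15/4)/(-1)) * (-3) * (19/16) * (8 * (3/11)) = 25992/55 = 472.58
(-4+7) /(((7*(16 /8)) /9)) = 27 /14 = 1.93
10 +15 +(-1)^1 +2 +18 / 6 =29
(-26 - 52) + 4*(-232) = -1006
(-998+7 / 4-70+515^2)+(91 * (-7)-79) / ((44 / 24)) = 11605801 / 44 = 263768.20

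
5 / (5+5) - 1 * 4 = -7 / 2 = -3.50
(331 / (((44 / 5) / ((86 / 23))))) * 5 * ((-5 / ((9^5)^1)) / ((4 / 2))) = -1779125 / 59757588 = -0.03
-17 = -17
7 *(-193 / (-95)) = 1351 / 95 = 14.22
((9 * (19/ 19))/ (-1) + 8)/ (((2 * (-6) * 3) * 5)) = 1/ 180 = 0.01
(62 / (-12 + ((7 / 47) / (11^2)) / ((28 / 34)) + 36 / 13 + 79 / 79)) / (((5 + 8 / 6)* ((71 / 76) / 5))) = -183348880 / 28797529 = -6.37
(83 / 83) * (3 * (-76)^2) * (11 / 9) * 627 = 13279024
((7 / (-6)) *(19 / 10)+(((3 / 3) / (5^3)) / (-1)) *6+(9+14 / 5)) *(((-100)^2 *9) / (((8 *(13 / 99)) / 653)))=13869690615 / 26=533449639.04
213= 213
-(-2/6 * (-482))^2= -232324/9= -25813.78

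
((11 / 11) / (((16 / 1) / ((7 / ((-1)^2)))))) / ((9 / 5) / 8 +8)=0.05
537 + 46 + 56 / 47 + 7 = 591.19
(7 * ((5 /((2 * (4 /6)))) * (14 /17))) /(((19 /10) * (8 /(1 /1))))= 3675 /2584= 1.42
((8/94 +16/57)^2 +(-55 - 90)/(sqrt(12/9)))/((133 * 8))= 17150/136363779 - 145 * sqrt(3)/2128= -0.12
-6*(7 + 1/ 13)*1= -552/ 13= -42.46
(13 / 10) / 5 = 13 / 50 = 0.26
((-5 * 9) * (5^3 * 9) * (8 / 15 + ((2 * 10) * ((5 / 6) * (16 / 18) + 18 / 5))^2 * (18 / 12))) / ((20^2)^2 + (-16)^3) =-7401125 / 2016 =-3671.19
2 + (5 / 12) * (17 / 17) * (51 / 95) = 169 / 76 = 2.22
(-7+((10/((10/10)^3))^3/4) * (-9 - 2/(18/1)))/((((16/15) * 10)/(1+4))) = -102815/96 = -1070.99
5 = 5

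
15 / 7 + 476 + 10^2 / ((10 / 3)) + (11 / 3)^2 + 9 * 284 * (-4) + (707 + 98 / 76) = -21531931 / 2394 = -8994.12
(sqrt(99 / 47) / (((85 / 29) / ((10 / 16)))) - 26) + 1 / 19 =-493 / 19 + 87*sqrt(517) / 6392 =-25.64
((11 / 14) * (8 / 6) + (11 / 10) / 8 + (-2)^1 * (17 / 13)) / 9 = -31237 / 196560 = -0.16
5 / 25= 0.20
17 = 17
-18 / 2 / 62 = -9 / 62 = -0.15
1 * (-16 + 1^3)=-15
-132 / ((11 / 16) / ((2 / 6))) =-64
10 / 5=2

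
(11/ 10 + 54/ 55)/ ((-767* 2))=-229/ 168740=-0.00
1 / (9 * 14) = 1 / 126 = 0.01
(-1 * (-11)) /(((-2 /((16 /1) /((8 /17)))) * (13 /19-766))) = 3553 /14541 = 0.24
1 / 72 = 0.01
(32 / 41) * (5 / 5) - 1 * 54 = -2182 / 41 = -53.22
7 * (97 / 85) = 7.99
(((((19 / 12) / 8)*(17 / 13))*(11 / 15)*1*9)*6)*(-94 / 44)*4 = -45543 / 520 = -87.58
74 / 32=37 / 16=2.31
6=6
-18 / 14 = -9 / 7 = -1.29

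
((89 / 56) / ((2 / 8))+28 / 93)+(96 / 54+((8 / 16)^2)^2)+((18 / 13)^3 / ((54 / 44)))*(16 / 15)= 3709136897 / 343259280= 10.81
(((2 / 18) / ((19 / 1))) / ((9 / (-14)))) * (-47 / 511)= 94 / 112347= 0.00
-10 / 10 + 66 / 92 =-13 / 46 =-0.28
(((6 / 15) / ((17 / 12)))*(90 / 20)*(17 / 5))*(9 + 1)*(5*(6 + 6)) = 2592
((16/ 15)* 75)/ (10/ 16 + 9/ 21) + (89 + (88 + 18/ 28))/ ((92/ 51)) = 174.41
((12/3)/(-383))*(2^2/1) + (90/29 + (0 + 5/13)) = 497613/144391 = 3.45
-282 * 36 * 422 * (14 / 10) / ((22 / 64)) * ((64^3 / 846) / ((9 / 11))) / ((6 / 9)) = -9911979212.80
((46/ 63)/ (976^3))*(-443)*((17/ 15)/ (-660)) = 173213/ 289931365785600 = 0.00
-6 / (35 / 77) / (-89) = 66 / 445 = 0.15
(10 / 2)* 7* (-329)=-11515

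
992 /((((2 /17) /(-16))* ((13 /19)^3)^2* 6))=-3173526948736 /14480427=-219159.76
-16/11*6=-96/11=-8.73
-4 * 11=-44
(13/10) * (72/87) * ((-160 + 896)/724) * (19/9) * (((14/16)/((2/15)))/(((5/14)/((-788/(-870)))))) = 438709544/11416575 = 38.43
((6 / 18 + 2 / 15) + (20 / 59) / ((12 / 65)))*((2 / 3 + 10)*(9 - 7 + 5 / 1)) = 456512 / 2655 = 171.94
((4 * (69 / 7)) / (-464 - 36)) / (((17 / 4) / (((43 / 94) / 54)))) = -989 / 6292125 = -0.00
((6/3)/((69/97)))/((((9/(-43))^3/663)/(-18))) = 6817566236/1863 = 3659455.84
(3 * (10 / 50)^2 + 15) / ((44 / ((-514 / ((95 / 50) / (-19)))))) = 97146 / 55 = 1766.29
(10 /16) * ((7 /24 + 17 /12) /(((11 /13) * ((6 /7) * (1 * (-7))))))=-2665 /12672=-0.21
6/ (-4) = -3/ 2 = -1.50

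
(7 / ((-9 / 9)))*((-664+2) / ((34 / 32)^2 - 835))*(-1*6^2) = 4745216 / 23719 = 200.06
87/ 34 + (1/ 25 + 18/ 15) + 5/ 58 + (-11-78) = -1049042/ 12325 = -85.11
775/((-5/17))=-2635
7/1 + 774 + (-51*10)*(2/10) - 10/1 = 669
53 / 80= 0.66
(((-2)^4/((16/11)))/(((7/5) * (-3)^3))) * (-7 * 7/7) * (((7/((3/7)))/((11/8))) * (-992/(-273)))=277760/3159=87.93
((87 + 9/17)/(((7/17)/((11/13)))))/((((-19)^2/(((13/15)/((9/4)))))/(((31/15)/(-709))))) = -676544/1209359025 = -0.00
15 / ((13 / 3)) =45 / 13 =3.46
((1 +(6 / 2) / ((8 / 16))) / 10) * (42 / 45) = 49 / 75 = 0.65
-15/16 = -0.94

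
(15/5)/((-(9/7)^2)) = -49/27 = -1.81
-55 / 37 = -1.49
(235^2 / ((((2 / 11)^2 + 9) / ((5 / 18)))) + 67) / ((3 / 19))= 659856377 / 59022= 11179.84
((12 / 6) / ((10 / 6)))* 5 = 6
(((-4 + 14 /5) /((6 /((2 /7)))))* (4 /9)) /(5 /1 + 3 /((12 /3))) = -32 /7245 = -0.00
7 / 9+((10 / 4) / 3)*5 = 89 / 18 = 4.94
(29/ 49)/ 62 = 0.01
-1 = -1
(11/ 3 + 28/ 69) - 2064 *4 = -569383/ 69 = -8251.93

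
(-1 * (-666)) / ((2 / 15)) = 4995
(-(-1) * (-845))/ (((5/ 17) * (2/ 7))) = -20111/ 2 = -10055.50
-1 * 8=-8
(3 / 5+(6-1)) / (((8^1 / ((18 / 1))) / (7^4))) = 151263 / 5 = 30252.60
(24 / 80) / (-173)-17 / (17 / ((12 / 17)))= -20811 / 29410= -0.71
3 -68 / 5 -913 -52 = -4878 / 5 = -975.60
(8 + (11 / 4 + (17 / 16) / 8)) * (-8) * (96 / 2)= -4179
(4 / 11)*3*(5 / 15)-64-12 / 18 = -2122 / 33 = -64.30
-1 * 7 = -7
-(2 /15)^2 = -4 /225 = -0.02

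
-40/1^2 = -40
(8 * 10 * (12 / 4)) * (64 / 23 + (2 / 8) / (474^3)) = 136315422835 / 204118146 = 667.83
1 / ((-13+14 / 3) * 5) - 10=-1253 / 125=-10.02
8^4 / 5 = 4096 / 5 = 819.20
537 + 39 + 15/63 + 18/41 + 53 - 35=512017/861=594.68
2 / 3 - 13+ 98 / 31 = -853 / 93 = -9.17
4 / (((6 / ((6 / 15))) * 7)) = 4 / 105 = 0.04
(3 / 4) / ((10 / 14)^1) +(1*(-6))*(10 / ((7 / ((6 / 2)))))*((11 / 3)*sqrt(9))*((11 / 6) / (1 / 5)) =-2591.81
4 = 4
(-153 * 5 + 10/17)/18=-12995/306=-42.47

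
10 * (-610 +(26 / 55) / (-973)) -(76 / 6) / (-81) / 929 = -14738649192230 / 2416170141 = -6100.00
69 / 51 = 23 / 17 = 1.35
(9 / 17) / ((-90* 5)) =-1 / 850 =-0.00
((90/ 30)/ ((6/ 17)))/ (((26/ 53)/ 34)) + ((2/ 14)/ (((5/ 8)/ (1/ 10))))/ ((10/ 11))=13402947/ 22750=589.14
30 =30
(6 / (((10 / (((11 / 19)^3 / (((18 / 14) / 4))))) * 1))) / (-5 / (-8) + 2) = 42592 / 308655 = 0.14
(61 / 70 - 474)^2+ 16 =1096946561 / 4900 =223866.65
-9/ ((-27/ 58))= 58/ 3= 19.33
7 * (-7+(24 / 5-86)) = -3087 / 5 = -617.40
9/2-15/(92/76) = -7.89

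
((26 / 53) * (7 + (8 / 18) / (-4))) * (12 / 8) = 5.07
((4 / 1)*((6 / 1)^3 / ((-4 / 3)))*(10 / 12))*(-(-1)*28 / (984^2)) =-105 / 6724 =-0.02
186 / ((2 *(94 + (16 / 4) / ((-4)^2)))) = 372 / 377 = 0.99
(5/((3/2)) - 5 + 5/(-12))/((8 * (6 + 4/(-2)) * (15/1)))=-5/1152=-0.00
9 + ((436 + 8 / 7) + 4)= 3151 / 7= 450.14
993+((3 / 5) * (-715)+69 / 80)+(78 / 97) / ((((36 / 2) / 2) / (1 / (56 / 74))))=92069233 / 162960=564.98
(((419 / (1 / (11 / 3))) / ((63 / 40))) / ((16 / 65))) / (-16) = -1497925 / 6048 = -247.67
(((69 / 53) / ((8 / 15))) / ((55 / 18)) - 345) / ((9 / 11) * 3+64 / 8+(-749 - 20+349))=802677 / 955060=0.84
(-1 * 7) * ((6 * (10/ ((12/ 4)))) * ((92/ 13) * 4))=-51520/ 13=-3963.08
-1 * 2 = -2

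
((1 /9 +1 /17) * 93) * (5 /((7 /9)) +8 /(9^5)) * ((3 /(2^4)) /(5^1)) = 1070876183 /281073240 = 3.81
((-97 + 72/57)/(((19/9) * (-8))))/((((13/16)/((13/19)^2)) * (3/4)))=567528/130321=4.35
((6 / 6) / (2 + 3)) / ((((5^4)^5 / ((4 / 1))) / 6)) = 24 / 476837158203125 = 0.00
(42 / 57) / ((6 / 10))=70 / 57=1.23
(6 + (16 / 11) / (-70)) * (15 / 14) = 6.41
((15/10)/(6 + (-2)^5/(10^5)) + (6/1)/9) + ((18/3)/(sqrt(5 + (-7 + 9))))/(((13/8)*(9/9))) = 103121/112494 + 48*sqrt(7)/91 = 2.31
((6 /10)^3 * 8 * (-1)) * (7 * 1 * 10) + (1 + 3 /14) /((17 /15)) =-41961 /350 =-119.89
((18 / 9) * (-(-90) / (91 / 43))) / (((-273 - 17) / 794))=-614556 / 2639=-232.87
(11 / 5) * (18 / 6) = 33 / 5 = 6.60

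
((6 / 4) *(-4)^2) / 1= 24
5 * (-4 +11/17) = -285/17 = -16.76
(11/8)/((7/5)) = 55/56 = 0.98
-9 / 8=-1.12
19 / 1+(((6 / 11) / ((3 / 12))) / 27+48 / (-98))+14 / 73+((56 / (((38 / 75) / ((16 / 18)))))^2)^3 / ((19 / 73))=88585501362313522752936158921 / 25639783888221657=3455001873202.52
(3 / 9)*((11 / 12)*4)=11 / 9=1.22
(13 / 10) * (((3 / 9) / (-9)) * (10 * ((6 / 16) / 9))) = -0.02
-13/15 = -0.87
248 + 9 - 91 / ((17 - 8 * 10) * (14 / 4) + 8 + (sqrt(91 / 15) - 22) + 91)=257.65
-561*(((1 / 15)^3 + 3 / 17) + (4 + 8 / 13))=-39317806 / 14625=-2688.40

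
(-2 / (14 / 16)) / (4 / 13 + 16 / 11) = -572 / 441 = -1.30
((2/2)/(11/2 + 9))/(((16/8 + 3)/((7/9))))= 14/1305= 0.01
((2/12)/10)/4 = 1/240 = 0.00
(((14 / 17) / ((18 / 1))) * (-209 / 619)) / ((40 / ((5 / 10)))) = -1463 / 7576560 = -0.00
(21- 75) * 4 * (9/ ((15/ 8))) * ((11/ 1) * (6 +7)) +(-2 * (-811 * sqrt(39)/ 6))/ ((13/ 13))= -741312/ 5 +811 * sqrt(39)/ 3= -146574.17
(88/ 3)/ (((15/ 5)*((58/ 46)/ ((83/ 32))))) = 20999/ 1044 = 20.11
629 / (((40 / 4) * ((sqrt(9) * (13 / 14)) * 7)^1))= 629 / 195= 3.23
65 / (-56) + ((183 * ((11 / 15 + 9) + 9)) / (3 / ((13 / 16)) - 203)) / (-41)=-22046427 / 29744680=-0.74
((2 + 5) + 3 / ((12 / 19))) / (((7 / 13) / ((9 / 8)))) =5499 / 224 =24.55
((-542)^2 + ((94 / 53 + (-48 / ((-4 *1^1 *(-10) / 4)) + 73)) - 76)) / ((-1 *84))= -25948621 / 7420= -3497.12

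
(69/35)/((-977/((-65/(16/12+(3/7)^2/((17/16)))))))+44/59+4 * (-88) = -76192124361/216968252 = -351.17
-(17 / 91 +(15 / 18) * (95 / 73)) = -1.27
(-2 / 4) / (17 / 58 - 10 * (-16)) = -29 / 9297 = -0.00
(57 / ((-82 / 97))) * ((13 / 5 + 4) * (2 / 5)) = -178.01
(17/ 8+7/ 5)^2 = 19881/ 1600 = 12.43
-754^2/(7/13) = -7390708/7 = -1055815.43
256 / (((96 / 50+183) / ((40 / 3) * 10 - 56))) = 1484800 / 13869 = 107.06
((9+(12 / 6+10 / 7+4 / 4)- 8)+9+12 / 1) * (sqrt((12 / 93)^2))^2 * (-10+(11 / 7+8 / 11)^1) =-3.39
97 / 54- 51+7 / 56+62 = 2791 / 216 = 12.92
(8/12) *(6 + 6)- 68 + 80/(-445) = -60.18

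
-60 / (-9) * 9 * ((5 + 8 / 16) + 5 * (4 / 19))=7470 / 19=393.16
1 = 1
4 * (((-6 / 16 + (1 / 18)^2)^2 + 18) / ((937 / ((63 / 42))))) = 7616353 / 65575008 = 0.12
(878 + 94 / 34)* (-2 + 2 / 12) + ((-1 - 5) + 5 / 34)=-27550 / 17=-1620.59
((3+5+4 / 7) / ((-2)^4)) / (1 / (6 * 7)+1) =45 / 86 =0.52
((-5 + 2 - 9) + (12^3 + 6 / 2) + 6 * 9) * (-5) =-8865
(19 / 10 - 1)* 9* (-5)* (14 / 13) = -567 / 13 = -43.62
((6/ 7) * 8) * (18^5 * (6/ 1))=544195584/ 7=77742226.29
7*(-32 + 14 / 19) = -4158 / 19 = -218.84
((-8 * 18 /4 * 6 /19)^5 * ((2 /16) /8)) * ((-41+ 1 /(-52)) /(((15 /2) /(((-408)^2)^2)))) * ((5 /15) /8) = 18735980946648.09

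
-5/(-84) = 5/84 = 0.06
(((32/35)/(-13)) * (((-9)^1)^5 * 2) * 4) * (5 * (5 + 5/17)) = 1360488960/1547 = 879436.95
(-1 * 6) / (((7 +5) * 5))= -1 / 10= -0.10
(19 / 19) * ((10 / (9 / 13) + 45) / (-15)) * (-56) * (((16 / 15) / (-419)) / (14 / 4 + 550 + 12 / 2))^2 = 6135808 / 1335471121725075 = 0.00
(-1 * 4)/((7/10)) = -5.71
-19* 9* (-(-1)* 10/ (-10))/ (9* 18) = 19/ 18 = 1.06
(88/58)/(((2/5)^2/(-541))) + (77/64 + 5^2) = -9472967/1856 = -5103.97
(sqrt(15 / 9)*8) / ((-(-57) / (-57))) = -10.33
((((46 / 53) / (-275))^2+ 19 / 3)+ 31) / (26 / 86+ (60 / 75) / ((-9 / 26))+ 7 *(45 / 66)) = 6138396977784 / 454450904875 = 13.51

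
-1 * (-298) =298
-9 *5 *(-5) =225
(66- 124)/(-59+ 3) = 29/28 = 1.04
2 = 2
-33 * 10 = -330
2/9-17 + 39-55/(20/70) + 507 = 6061/18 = 336.72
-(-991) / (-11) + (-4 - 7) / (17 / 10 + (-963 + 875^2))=-7577818477 / 84113007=-90.09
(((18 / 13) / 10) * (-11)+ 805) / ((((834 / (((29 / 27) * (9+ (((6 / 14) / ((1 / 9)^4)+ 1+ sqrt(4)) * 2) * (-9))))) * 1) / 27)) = -89512413231 / 63245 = -1415327.90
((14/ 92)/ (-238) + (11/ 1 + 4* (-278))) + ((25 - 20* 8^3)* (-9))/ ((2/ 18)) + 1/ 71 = 91757213309/ 111044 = 826314.01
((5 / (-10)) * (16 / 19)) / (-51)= 8 / 969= 0.01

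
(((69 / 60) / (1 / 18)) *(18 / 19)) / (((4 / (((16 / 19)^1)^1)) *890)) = 3726 / 803225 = 0.00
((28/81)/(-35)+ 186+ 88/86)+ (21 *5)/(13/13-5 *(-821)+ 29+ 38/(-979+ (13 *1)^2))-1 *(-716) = 26336343986443/29164134240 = 903.04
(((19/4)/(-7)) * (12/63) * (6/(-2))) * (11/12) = 0.36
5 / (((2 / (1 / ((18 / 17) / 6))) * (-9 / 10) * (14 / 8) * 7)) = -1.28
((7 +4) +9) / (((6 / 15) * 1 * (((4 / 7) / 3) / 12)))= 3150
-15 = -15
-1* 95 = -95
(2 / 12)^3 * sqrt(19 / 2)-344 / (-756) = sqrt(38) / 432 + 86 / 189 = 0.47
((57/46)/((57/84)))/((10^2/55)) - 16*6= -21849/230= -95.00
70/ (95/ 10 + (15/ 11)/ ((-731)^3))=7.37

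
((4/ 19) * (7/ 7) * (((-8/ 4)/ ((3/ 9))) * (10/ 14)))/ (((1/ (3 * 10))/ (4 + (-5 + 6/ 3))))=-3600/ 133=-27.07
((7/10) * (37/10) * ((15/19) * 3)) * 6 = 6993/190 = 36.81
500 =500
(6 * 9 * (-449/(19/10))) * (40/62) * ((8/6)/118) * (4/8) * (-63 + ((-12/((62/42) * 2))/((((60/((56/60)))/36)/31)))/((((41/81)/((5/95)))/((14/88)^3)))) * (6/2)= 316905489429669/36031539599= 8795.22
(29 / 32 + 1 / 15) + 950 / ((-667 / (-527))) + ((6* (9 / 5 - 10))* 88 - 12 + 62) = -1129533247 / 320160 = -3528.03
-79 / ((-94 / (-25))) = -1975 / 94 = -21.01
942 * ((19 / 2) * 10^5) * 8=7159200000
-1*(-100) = 100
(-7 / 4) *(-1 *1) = 7 / 4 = 1.75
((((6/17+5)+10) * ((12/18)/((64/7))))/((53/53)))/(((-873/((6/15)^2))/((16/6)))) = -203/371025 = -0.00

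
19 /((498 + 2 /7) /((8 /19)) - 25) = 133 /8109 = 0.02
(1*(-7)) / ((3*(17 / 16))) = -112 / 51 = -2.20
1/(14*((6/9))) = 0.11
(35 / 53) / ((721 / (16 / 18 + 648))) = 29200 / 49131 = 0.59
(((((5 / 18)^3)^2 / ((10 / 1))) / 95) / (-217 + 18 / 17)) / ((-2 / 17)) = 180625 / 9489274447104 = 0.00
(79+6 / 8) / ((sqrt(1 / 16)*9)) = 319 / 9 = 35.44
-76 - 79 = -155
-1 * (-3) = 3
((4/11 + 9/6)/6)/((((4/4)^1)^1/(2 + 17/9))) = 1435/1188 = 1.21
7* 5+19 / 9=334 / 9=37.11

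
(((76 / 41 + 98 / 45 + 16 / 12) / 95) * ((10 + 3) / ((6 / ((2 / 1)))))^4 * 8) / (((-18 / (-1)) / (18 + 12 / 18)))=63324078272 / 383326425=165.20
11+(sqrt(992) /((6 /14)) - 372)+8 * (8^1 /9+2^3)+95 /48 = -41459 /144+28 * sqrt(62) /3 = -214.42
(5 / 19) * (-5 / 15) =-0.09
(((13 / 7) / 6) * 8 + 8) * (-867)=-63580 / 7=-9082.86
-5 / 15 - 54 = -163 / 3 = -54.33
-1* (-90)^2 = -8100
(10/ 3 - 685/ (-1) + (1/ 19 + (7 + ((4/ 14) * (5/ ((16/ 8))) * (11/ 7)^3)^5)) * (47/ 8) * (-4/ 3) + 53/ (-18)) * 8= -71101792003178353968464/ 13644477536891652171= -5211.03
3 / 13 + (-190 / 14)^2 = 117472 / 637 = 184.41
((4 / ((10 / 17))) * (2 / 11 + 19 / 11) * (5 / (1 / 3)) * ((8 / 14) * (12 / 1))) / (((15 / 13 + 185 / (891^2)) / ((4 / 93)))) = 49.76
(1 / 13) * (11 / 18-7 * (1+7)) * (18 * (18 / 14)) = -8973 / 91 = -98.60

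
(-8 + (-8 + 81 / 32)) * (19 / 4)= -8189 / 128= -63.98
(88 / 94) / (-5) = -44 / 235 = -0.19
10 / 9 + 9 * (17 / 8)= 1457 / 72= 20.24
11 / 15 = 0.73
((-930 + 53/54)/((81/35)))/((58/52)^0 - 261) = 1.54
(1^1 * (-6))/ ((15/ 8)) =-16/ 5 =-3.20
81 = 81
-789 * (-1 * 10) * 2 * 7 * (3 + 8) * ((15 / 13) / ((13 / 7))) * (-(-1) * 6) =765487800 / 169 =4529513.61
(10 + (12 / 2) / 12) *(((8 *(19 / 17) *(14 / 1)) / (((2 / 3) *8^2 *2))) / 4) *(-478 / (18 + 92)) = -2002581 / 119680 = -16.73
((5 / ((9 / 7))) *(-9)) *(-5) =175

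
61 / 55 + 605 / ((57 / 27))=300634 / 1045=287.69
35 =35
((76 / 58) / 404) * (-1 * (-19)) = 361 / 5858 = 0.06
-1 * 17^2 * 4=-1156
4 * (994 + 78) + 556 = 4844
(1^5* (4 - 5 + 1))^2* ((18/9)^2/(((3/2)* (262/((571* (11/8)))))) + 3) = 0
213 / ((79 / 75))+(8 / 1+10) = 17397 / 79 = 220.22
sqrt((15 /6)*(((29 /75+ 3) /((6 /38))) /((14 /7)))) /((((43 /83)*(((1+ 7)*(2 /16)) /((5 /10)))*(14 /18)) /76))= 4731*sqrt(24130) /1505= 488.31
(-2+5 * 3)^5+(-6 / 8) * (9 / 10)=14851693 / 40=371292.32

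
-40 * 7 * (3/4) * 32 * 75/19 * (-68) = 34272000/19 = 1803789.47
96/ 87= 32/ 29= 1.10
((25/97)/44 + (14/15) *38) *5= 2270951/12804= 177.36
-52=-52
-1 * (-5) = 5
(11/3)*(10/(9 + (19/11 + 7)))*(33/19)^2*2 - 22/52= 113157/9386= 12.06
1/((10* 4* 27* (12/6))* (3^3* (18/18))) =0.00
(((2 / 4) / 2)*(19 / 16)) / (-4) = -19 / 256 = -0.07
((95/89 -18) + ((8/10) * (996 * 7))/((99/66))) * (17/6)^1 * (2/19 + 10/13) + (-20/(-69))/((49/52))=3408357178916/371622615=9171.55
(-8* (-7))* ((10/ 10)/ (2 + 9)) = 56/ 11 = 5.09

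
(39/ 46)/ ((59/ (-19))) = -741/ 2714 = -0.27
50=50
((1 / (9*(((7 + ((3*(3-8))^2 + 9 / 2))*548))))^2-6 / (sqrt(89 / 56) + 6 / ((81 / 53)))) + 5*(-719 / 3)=-921382952267938924333 / 767795234076828540 + 8748*sqrt(1246) / 564335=-1199.49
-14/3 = -4.67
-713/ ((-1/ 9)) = 6417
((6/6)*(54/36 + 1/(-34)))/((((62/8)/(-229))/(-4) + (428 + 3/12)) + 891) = 91600/82173971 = 0.00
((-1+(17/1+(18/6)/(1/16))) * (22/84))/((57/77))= 3872/171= 22.64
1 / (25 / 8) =8 / 25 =0.32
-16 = -16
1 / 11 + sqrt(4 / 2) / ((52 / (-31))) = -0.75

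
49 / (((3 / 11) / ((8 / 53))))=4312 / 159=27.12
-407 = -407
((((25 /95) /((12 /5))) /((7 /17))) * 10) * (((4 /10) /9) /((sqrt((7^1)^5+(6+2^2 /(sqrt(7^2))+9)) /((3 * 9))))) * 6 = 1275 * sqrt(824306) /7830907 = 0.15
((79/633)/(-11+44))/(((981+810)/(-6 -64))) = -5530/37412199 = -0.00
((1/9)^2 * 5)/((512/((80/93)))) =25/241056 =0.00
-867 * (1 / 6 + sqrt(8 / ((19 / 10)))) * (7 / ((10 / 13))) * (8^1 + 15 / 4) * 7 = -25957113 * sqrt(95) / 190 - 8652371 / 80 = -1439726.44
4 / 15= 0.27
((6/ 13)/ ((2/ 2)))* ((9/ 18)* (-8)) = -24/ 13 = -1.85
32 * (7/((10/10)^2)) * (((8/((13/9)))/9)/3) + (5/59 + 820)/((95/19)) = 483131/2301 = 209.97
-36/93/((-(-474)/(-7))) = 14/2449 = 0.01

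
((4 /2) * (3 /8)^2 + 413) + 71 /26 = 173061 /416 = 416.01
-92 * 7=-644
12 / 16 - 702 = -2805 / 4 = -701.25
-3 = -3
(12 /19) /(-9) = -4 /57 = -0.07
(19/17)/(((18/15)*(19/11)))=0.54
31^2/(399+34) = 961/433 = 2.22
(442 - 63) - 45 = 334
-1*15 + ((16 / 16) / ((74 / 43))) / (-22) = -24463 / 1628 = -15.03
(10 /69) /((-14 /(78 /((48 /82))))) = -2665 /1932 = -1.38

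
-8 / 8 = -1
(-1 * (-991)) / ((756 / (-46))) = -22793 / 378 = -60.30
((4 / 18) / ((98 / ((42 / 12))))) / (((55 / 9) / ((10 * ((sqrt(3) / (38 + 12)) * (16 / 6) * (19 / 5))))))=76 * sqrt(3) / 28875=0.00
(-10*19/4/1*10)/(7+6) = -475/13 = -36.54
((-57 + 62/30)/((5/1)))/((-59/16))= 13184/4425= 2.98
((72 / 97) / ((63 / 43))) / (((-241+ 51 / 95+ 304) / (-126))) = -49020 / 48791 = -1.00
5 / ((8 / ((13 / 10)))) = 0.81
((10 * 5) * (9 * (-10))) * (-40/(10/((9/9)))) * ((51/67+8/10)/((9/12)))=2510400/67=37468.66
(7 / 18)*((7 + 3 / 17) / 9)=427 / 1377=0.31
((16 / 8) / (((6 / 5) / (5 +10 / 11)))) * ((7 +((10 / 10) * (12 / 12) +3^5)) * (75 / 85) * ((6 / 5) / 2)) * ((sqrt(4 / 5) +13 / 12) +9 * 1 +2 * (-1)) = 97890 * sqrt(5) / 187 +7912775 / 748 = 11749.10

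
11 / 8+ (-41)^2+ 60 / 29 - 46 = 1638.44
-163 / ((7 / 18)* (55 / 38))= -289.59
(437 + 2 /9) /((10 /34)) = 13379 /9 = 1486.56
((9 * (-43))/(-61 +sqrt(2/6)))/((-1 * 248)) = -70821/2768176 - 387 * sqrt(3)/2768176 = -0.03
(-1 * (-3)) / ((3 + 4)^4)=3 / 2401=0.00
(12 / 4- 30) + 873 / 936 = -2711 / 104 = -26.07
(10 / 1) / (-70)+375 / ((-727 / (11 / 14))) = -797 / 1454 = -0.55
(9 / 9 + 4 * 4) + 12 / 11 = 199 / 11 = 18.09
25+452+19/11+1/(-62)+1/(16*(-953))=2489090803/5199568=478.71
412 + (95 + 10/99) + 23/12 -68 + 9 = 178207/396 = 450.02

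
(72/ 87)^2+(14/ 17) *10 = 127532/ 14297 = 8.92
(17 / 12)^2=289 / 144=2.01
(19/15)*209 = 3971/15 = 264.73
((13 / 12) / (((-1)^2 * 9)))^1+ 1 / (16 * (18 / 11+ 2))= 2377 / 17280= 0.14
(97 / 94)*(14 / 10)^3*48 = 798504 / 5875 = 135.92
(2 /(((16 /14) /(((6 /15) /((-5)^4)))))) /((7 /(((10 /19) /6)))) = 1 /71250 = 0.00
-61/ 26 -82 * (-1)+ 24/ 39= 2087/ 26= 80.27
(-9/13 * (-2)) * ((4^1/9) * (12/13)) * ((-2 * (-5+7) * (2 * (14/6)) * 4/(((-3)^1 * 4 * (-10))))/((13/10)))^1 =-1792/6591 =-0.27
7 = 7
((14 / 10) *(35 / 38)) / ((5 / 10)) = 49 / 19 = 2.58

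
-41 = -41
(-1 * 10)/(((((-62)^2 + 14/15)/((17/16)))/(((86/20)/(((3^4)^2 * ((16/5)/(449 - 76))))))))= -6816575/32290057728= -0.00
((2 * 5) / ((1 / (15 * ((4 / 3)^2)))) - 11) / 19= 767 / 57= 13.46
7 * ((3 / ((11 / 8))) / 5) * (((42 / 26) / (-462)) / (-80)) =21 / 157300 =0.00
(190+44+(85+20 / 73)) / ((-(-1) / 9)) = 209763 / 73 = 2873.47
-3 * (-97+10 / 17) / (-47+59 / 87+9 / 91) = -38927889 / 6221099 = -6.26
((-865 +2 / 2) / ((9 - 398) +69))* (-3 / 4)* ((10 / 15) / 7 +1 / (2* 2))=-783 / 1120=-0.70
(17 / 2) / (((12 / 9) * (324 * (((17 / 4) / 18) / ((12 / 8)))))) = 1 / 8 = 0.12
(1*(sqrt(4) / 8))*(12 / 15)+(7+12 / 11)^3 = 3526176 / 6655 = 529.85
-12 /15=-4 /5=-0.80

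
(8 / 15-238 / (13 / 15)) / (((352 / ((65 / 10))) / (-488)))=1630103 / 660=2469.85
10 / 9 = 1.11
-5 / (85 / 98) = -98 / 17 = -5.76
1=1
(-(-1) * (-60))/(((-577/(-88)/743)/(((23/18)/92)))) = -163460/1731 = -94.43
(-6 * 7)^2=1764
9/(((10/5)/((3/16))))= 27/32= 0.84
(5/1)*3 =15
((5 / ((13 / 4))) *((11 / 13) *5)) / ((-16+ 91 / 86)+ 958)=8600 / 1246037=0.01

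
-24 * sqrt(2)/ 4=-6 * sqrt(2)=-8.49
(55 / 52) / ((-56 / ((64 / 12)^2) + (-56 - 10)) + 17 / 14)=-3080 / 194389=-0.02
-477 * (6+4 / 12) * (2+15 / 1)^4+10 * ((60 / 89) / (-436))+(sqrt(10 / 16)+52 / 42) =-51402259288385 / 203721+sqrt(10) / 4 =-252316938.99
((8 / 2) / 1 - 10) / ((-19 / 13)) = 78 / 19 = 4.11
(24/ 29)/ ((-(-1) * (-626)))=-12/ 9077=-0.00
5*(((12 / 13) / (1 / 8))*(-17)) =-627.69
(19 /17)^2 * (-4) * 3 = -4332 /289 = -14.99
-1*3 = -3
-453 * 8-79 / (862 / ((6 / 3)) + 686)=-4048087 / 1117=-3624.07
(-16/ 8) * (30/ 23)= -60/ 23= -2.61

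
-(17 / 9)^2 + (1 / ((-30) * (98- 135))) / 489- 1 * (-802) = 3900428639 / 4885110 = 798.43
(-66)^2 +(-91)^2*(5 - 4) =12637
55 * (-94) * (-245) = 1266650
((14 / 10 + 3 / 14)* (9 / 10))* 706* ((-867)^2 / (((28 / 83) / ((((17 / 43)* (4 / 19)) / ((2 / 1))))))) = 380768371894179 / 4003300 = 95113624.23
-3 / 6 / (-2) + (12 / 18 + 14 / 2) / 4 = 13 / 6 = 2.17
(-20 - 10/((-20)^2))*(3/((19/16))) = -50.59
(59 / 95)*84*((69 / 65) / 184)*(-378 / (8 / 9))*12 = -18967851 / 12350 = -1535.86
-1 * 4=-4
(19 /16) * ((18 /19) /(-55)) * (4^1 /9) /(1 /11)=-1 /10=-0.10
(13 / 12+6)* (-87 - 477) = -3995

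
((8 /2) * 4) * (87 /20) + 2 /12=2093 /30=69.77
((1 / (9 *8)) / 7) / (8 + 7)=1 / 7560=0.00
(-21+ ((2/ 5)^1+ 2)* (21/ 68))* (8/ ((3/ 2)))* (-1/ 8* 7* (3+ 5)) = 64288/ 85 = 756.33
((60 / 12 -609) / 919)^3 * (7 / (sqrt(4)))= -771221024 / 776151559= -0.99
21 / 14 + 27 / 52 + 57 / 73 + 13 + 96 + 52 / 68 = 7264029 / 64532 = 112.56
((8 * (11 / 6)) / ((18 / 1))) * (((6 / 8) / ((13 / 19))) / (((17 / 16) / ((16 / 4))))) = 6688 / 1989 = 3.36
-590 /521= -1.13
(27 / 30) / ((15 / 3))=9 / 50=0.18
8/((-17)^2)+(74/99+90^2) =231771278/28611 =8100.78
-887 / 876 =-1.01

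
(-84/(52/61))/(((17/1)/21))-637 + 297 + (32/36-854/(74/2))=-35612843/73593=-483.92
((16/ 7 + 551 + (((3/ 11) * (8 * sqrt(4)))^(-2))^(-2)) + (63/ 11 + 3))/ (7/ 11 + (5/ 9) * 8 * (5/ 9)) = 7675392897/ 25780139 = 297.73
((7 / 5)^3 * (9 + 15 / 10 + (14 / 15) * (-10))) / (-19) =-2401 / 14250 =-0.17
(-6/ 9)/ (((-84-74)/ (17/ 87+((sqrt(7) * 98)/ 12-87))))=-7552/ 20619+49 * sqrt(7)/ 1422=-0.28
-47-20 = -67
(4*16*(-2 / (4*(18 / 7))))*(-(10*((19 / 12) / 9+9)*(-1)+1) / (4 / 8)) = -548912 / 243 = -2258.90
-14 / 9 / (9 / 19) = -266 / 81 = -3.28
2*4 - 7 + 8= 9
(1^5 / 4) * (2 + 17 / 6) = 29 / 24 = 1.21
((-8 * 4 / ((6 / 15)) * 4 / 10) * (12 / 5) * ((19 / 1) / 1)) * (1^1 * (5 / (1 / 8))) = -58368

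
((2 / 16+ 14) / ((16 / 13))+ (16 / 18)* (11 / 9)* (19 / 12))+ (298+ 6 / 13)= 126019643 / 404352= 311.66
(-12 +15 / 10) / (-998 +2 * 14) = 21 / 1940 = 0.01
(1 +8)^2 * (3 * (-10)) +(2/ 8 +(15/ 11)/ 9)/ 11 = -3528307/ 1452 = -2429.96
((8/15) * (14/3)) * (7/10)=392/225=1.74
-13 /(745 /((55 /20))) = -143 /2980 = -0.05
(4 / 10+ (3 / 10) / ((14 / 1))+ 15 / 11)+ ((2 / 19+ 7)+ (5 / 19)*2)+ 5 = 14.42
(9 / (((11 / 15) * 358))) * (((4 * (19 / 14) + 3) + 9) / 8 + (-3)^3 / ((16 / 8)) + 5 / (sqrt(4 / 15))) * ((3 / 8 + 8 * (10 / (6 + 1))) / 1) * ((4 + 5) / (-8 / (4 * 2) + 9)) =-254587455 / 49398272 + 4015575 * sqrt(15) / 3528448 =-0.75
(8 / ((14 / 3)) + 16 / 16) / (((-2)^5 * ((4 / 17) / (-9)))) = 2907 / 896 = 3.24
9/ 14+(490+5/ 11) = 75629/ 154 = 491.10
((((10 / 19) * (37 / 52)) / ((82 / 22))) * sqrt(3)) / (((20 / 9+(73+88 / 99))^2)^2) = 2670327 * sqrt(3) / 891873145211750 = 0.00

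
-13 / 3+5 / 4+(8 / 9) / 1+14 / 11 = -365 / 396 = -0.92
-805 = -805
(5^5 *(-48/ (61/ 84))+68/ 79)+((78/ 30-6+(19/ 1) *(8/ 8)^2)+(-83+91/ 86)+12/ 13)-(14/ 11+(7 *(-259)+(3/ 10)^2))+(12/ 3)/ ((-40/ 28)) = -606902806323049/ 2963203100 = -204813.10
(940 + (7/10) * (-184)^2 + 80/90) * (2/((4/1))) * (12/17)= 2217608/255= 8696.50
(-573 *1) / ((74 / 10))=-2865 / 37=-77.43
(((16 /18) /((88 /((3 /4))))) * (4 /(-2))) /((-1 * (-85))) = -1 /5610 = -0.00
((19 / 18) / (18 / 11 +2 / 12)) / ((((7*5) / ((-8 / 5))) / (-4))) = 6688 / 62475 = 0.11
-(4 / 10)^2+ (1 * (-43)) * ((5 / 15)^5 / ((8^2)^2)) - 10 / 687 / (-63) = -6374550361 / 39887769600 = -0.16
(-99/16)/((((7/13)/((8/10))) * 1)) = -1287/140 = -9.19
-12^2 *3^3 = -3888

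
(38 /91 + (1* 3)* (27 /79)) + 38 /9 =366539 /64701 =5.67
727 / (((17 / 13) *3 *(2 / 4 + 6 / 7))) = 132314 / 969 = 136.55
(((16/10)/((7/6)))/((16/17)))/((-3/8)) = -136/35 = -3.89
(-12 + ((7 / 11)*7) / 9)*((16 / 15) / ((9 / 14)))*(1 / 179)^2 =-255136 / 428227965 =-0.00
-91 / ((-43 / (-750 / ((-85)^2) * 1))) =-2730 / 12427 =-0.22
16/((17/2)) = 32/17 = 1.88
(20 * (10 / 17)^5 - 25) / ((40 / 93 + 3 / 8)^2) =-18541477108800 / 509446111457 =-36.40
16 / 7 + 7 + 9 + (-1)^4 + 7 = 184 / 7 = 26.29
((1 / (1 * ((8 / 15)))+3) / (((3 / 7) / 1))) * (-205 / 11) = -18655 / 88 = -211.99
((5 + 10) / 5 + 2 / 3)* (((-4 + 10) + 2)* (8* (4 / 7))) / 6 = 1408 / 63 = 22.35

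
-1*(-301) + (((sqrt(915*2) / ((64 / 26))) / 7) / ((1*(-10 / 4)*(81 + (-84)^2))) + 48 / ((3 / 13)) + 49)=558- sqrt(1830) / 307440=558.00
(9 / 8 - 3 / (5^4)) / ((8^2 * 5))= 5601 / 1600000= 0.00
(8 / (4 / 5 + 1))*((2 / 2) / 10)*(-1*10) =-40 / 9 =-4.44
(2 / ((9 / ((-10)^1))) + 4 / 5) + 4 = 116 / 45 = 2.58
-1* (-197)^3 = 7645373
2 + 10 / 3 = 16 / 3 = 5.33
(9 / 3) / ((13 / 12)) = 36 / 13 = 2.77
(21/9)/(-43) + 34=4379/129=33.95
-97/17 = -5.71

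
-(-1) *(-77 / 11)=-7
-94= -94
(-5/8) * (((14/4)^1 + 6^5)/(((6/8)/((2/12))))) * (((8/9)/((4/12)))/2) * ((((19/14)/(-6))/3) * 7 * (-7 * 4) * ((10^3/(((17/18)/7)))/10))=-7242714500/459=-15779334.42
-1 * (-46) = 46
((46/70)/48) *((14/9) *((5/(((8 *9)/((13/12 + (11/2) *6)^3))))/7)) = 1573612367/188116992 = 8.37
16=16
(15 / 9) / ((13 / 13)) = 5 / 3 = 1.67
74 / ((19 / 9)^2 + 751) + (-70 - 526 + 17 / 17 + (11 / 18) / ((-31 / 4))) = -5078925929 / 8536284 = -594.98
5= 5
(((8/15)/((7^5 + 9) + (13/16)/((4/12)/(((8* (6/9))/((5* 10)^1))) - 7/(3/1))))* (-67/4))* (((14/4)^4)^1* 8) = -6112946/9585705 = -0.64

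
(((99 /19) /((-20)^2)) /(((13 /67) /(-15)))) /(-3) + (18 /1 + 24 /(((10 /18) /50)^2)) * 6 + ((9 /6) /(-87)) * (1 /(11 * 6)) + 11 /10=22059066706753 /18910320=1166509.44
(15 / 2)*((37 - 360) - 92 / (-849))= -1370675 / 566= -2421.69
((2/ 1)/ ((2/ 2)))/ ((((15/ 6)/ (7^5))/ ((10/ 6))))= 67228/ 3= 22409.33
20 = 20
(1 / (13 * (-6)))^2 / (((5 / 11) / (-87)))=-319 / 10140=-0.03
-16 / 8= -2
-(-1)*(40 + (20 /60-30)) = 31 /3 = 10.33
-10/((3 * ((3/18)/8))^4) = -655360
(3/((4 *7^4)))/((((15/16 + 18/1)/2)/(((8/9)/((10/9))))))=32/1212505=0.00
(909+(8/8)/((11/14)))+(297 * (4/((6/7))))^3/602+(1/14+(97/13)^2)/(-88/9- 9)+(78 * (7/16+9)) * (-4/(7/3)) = 418206680141948/94565471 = 4422403.61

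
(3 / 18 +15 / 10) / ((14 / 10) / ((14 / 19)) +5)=50 / 207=0.24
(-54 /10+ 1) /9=-22 /45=-0.49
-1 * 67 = -67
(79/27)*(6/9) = 158/81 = 1.95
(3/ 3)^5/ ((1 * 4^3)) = 1/ 64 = 0.02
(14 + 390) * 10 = 4040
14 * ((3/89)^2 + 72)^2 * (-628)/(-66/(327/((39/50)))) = 2597596304128295400/8972140463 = 289518015.78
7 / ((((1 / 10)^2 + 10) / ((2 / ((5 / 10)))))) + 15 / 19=3.59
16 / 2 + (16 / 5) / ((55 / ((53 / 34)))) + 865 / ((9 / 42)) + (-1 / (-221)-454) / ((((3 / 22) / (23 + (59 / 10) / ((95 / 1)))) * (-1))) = 80825.43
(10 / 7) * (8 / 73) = 80 / 511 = 0.16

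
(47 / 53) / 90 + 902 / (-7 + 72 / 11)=-9465541 / 4770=-1984.39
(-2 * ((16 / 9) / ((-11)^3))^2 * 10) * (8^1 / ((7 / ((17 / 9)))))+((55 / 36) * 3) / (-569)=-167323213675 / 20575667682108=-0.01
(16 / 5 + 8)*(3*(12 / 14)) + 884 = 4564 / 5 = 912.80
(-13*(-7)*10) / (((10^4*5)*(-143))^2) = 7 / 393250000000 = 0.00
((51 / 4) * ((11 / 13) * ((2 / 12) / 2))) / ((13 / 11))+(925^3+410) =2140090360697 / 2704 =791453535.76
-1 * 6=-6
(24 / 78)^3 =0.03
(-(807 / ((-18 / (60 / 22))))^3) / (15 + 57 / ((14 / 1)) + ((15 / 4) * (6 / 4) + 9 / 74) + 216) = 201658529240 / 26565429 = 7591.01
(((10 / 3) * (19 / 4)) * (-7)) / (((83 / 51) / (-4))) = 22610 / 83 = 272.41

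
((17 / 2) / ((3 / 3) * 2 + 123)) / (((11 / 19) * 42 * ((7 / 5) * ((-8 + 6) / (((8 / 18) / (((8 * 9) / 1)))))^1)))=-323 / 52390800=-0.00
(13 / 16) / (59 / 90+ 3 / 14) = 4095 / 4384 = 0.93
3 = 3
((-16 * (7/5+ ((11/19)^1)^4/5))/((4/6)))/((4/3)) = -16683984/651605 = -25.60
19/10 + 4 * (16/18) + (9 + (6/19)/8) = 49573/3420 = 14.50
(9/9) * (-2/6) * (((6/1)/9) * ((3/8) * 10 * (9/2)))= -3.75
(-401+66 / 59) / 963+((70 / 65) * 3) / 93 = -8712541 / 22897251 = -0.38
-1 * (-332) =332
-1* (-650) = 650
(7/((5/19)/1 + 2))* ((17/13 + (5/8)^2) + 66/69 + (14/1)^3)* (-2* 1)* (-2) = 6990478271/205712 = 33981.87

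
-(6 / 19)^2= -36 / 361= -0.10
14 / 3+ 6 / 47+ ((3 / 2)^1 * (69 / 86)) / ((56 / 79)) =8817005 / 1358112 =6.49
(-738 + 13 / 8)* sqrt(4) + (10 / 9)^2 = -476771 / 324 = -1471.52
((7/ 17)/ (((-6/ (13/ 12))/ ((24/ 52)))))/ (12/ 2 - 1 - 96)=1/ 2652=0.00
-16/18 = -0.89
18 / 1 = 18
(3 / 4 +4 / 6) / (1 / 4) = 17 / 3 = 5.67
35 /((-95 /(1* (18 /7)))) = -18 /19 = -0.95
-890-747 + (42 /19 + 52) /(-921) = -1637.06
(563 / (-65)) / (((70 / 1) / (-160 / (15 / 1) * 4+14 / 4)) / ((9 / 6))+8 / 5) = -26461 / 1248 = -21.20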